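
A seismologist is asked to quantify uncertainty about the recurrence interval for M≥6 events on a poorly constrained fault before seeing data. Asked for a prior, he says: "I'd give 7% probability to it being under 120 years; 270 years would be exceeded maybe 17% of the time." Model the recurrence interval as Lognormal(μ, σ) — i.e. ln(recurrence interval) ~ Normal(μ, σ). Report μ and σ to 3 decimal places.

μ ≈ 5.280, σ ≈ 0.334

If T ~ Lognormal(μ,σ) then ln T ~ Normal(μ,σ), so the p-quantile of ln T is μ + z_p·σ.
ln(120) = 4.787 and ln(270) = 5.598; z_{0.07} = -1.476, z_{0.83} = 0.9542.
σ = (5.598 − 4.787)/(0.9542 − (-1.476)) = 0.334.
μ = 4.787 − (-1.476)·0.334 = 5.280.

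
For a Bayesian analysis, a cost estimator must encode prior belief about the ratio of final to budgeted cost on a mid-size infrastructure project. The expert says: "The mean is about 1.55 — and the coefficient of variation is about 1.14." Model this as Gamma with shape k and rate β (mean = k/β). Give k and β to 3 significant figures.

For Gamma(k, rate β): mean = k/β, variance = k/β², so CV = 1/√k.
CV = 1.14, hence k = 1/CV² = 0.769.
Then β = k/mean = 0.769/1.55 = 0.496.

k ≈ 0.769, β ≈ 0.496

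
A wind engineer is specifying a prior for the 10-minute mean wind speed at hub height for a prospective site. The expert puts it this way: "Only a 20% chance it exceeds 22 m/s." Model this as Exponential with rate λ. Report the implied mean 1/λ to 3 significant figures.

mean ≈ 13.7 m/s

P(T > 22.0) = e^(−λ·22.0) = 0.2, so λ = −ln(0.2)/22.0 = 0.0732.
Mean = 1/λ = 13.7 m/s.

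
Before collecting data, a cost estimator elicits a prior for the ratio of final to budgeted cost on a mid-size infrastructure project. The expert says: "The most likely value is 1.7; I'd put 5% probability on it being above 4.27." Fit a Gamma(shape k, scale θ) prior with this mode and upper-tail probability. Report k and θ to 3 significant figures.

Gamma(k,θ) with k>1 has mode (k−1)θ, so θ = 1.7/(k−1).
Need P(X < 4.27) = 0.95 with θ tied to k this way. Start at k = 2, θ = 1.7: P(X<4.27) ≈ 0.715.
Too low — raise k to concentrate. Iterating converges to k ≈ 4.2.
Then θ = 1.7/(4.2−1) ≈ 0.531.

k ≈ 4.2, θ ≈ 0.531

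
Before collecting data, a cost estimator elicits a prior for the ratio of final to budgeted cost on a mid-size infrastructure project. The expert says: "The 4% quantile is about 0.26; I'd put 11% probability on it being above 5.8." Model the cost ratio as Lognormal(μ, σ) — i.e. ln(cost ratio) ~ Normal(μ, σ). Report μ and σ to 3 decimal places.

If T ~ Lognormal(μ,σ) then ln T ~ Normal(μ,σ), so the p-quantile of ln T is μ + z_p·σ.
ln(0.26) = -1.347 and ln(5.8) = 1.758; z_{0.04} = -1.751, z_{0.89} = 1.227.
σ = (1.758 − -1.347)/(1.227 − (-1.751)) = 1.043.
μ = -1.347 − (-1.751)·1.043 = 0.479.

μ ≈ 0.479, σ ≈ 1.043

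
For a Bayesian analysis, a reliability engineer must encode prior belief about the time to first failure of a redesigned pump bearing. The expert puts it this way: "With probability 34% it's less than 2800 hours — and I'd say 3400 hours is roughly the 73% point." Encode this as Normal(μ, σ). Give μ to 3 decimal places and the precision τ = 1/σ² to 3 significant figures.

μ = 3041.377, τ = 2.92e-06

For Normal(μ,σ), the p-quantile is μ + z_p·σ. Here z_{0.34} = -0.4125, z_{0.73} = 0.6128.
So 2800 = μ − 0.4125σ and 3400 = μ + 0.6128σ.
Subtracting: σ = (3400 − 2800)/(0.6128 − (-0.4125)) = 585.208.
Then μ = 2800 − (-0.4125)·585.208 = 3041.377.
Precision τ = 1/σ² = 1/585.2² = 2.92e-06.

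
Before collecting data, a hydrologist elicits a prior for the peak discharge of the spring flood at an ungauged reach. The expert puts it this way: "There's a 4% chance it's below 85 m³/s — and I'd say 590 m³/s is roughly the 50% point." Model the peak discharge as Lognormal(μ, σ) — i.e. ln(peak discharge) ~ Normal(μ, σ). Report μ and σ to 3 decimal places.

If T ~ Lognormal(μ,σ) then ln T ~ Normal(μ,σ), so the p-quantile of ln T is μ + z_p·σ.
ln(85) = 4.443 and ln(590) = 6.38; z_{0.04} = -1.751, z_{0.5} = 0.
σ = (6.38 − 4.443)/(0 − (-1.751)) = 1.107.
μ = 4.443 − (-1.751)·1.107 = 6.380.

μ ≈ 6.380, σ ≈ 1.107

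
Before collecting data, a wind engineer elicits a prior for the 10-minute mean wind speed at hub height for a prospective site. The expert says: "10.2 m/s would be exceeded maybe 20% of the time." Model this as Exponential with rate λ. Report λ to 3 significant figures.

λ ≈ 0.158

P(T > 10.2) = e^(−λ·10.2) = 0.2, so λ = −ln(0.2)/10.2 = 0.158.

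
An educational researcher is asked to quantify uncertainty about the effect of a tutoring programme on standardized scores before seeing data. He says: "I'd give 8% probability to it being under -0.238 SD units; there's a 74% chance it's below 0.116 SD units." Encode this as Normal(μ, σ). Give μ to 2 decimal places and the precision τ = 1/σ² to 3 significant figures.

For Normal(μ,σ), the p-quantile is μ + z_p·σ. Here z_{0.08} = -1.405, z_{0.74} = 0.6433.
So -0.238 = μ − 1.405σ and 0.116 = μ + 0.6433σ.
Subtracting: σ = (0.116 − -0.238)/(0.6433 − (-1.405)) = 0.17.
Then μ = -0.238 − (-1.405)·0.17 = 0.00.
Precision τ = 1/σ² = 1/0.1728² = 33.5.

μ = 0.00, τ = 33.5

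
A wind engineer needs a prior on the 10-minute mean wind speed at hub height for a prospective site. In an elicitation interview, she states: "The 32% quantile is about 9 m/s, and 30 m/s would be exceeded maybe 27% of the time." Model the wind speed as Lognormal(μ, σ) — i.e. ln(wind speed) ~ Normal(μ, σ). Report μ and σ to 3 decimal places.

μ ≈ 2.718, σ ≈ 1.114

If T ~ Lognormal(μ,σ) then ln T ~ Normal(μ,σ), so the p-quantile of ln T is μ + z_p·σ.
ln(9) = 2.197 and ln(30) = 3.401; z_{0.32} = -0.4677, z_{0.73} = 0.6128.
σ = (3.401 − 2.197)/(0.6128 − (-0.4677)) = 1.114.
μ = 2.197 − (-0.4677)·1.114 = 2.718.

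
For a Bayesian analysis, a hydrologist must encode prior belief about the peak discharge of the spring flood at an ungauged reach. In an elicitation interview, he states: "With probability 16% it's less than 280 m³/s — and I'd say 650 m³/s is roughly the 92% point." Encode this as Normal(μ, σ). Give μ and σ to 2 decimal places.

For Normal(μ,σ), the p-quantile is μ + z_p·σ. Here z_{0.16} = -0.9945, z_{0.92} = 1.405.
So 280 = μ − 0.9945σ and 650 = μ + 1.405σ.
Subtracting: σ = (650 − 280)/(1.405 − (-0.9945)) = 154.20.
Then μ = 280 − (-0.9945)·154.20 = 433.34.

μ = 433.34, σ = 154.20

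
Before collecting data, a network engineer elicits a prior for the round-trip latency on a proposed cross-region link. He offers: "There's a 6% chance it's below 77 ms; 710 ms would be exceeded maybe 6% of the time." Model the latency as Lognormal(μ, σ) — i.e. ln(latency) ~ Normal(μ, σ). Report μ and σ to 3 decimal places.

If T ~ Lognormal(μ,σ) then ln T ~ Normal(μ,σ), so the p-quantile of ln T is μ + z_p·σ.
ln(77) = 4.344 and ln(710) = 6.565; z_{0.06} = -1.555, z_{0.94} = 1.555.
σ = (6.565 − 4.344)/(1.555 − (-1.555)) = 0.714.
μ = 4.344 − (-1.555)·0.714 = 5.455.

μ ≈ 5.455, σ ≈ 0.714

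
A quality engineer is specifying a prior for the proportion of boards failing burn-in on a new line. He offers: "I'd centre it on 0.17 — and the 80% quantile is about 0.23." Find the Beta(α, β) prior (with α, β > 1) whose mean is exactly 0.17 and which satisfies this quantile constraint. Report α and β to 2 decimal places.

With mean 0.17 fixed, write α = 0.17s, β = 0.83s where s = α+β.
Need P(θ < 0.23) = 0.8 under Beta(0.17s, 0.83s). Normal approximation: (q−m)/√(m(1−m)/s) ≈ z_{0.8} = 0.842, so s ≈ 0.17·0.83·(0.842)²/(0.23−0.17)² = 27.8.
At s = 27.8: P(θ<0.23) ≈ 0.811. Adjusting to match 0.8 gives s ≈ 24.64.
So α = 0.17·24.64 ≈ 4.19, β = 0.83·24.64 ≈ 20.45.

α ≈ 4.19, β ≈ 20.45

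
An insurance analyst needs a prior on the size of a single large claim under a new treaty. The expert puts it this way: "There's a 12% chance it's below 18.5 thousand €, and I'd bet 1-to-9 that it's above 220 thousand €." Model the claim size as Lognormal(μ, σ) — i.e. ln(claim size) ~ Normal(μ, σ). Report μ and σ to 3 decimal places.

If T ~ Lognormal(μ,σ) then ln T ~ Normal(μ,σ), so the p-quantile of ln T is μ + z_p·σ.
ln(18.5) = 2.918 and ln(220) = 5.394; z_{0.12} = -1.175, z_{0.9} = 1.282.
σ = (5.394 − 2.918)/(1.282 − (-1.175)) = 1.008.
μ = 2.918 − (-1.175)·1.008 = 4.102.

μ ≈ 4.102, σ ≈ 1.008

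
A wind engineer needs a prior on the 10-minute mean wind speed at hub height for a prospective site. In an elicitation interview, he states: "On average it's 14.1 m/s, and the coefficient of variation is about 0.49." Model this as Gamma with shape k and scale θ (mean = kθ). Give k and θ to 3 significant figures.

For Gamma(k, scale θ): mean = kθ, variance = kθ², so CV = 1/√k.
CV = 0.49, hence k = 1/CV² = 4.16.
Then θ = mean/k = 14.1/4.16 = 3.39.

k ≈ 4.16, θ ≈ 3.39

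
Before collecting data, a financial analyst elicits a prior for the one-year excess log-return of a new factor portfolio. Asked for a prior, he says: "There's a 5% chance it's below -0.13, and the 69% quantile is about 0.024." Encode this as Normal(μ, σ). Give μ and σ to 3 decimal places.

The p-quantile of Normal(μ,σ) is μ + z_p·σ, with z_{0.05} = -1.645 and z_{0.69} = 0.4959.
Eliminate σ: μ = (z₂·x₁ − z₁·x₂)/(z₂ − z₁) = (0.4959·-0.13 − (-1.645)·0.024)/2.141 = -0.012.
Then σ = (x₂ − x₁)/(z₂ − z₁) = (0.024 − -0.13)/2.141 = 0.072.

μ = -0.012, σ = 0.072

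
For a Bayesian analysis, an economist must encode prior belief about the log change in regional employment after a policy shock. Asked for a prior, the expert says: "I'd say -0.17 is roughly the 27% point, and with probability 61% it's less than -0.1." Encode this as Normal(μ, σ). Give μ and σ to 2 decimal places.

μ = -0.12, σ = 0.08

For Normal(μ,σ), the p-quantile is μ + z_p·σ. Here z_{0.27} = -0.6128, z_{0.61} = 0.2793.
So -0.17 = μ − 0.6128σ and -0.1 = μ + 0.2793σ.
Subtracting: σ = (-0.1 − -0.17)/(0.2793 − (-0.6128)) = 0.08.
Then μ = -0.17 − (-0.6128)·0.08 = -0.12.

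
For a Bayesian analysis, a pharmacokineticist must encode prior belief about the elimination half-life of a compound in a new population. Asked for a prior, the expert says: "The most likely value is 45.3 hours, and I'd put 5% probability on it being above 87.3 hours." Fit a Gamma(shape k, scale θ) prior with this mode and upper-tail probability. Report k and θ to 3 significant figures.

Gamma(k,θ) with k>1 has mode (k−1)θ, so θ = 45.3/(k−1).
Need P(X < 87.3) = 0.95 with θ tied to k this way. Start at k = 2, θ = 45.3: P(X<87.3) ≈ 0.574.
Too low — raise k to concentrate. Iterating converges to k ≈ 7.45.
Then θ = 45.3/(7.45−1) ≈ 7.02.

k ≈ 7.45, θ ≈ 7.02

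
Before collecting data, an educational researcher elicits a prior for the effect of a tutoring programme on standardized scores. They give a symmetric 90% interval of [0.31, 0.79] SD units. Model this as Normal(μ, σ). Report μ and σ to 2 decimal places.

A symmetric 90% interval runs μ ± z·σ with z = 1.645.
Half-width = 0.24, so σ = 0.24/1.645 = 0.15.
μ is the interval midpoint, 0.55.

μ = 0.55, σ = 0.15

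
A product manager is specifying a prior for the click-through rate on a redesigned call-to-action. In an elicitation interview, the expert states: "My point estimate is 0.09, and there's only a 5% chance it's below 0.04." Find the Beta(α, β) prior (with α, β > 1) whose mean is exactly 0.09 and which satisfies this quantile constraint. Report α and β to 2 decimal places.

α ≈ 5.84, β ≈ 59.05

With mean 0.09 fixed, write α = 0.09s, β = 0.91s where s = α+β.
Need P(θ < 0.04) = 0.05 under Beta(0.09s, 0.91s). Normal approximation: (q−m)/√(m(1−m)/s) ≈ z_{0.05} = -1.64, so s ≈ 0.09·0.91·(-1.64)²/(0.04−0.09)² = 88.6.
At s = 88.6: P(θ<0.04) ≈ 0.025. Adjusting to match 0.05 gives s ≈ 64.89.
So α = 0.09·64.89 ≈ 5.84, β = 0.91·64.89 ≈ 59.05.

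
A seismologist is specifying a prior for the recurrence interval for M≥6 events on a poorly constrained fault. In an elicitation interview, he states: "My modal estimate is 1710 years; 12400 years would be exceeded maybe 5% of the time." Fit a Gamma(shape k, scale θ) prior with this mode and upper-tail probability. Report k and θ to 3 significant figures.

k ≈ 1.55, θ ≈ 3100

Gamma(k,θ) with k>1 has mode (k−1)θ, so θ = 1710/(k−1).
Need P(X < 12400) = 0.95 with θ tied to k this way. Start at k = 2, θ = 1710: P(X<12400) ≈ 0.994.
Too high — lower k to spread out. Iterating converges to k ≈ 1.55.
Then θ = 1710/(1.55−1) ≈ 3100.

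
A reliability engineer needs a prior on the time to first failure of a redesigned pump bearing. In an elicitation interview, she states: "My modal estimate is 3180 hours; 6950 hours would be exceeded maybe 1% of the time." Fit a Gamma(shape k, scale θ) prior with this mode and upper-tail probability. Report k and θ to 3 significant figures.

k ≈ 8.9, θ ≈ 403

Gamma(k,θ) with k>1 has mode (k−1)θ, so θ = 3180/(k−1).
Need P(X < 6950) = 0.99 with θ tied to k this way. Start at k = 2, θ = 3180: P(X<6950) ≈ 0.642.
Too low — raise k to concentrate. Iterating converges to k ≈ 8.9.
Then θ = 3180/(8.9−1) ≈ 403.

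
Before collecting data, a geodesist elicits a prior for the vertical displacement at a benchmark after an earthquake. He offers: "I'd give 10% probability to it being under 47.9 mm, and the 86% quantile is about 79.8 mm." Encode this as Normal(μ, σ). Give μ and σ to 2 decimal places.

μ = 65.21, σ = 13.51

The p-quantile of Normal(μ,σ) is μ + z_p·σ, with z_{0.1} = -1.282 and z_{0.86} = 1.08.
Eliminate σ: μ = (z₂·x₁ − z₁·x₂)/(z₂ − z₁) = (1.08·47.9 − (-1.282)·79.8)/2.362 = 65.21.
Then σ = (x₂ − x₁)/(z₂ − z₁) = (79.8 − 47.9)/2.362 = 13.51.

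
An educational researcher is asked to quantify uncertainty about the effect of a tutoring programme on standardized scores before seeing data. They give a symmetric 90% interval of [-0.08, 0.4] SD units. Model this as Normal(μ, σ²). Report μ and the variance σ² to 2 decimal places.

A symmetric 90% interval runs μ ± z·σ with z = 1.645.
Half-width = 0.24, so σ = 0.24/1.645 = 0.146 and σ² = 0.02.
μ is the interval midpoint, 0.16.

μ = 0.16, σ² = 0.02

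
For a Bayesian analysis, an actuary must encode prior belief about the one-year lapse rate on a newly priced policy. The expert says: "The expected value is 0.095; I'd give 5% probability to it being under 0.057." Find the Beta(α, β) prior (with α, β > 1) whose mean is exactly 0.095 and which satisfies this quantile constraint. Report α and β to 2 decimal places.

α ≈ 12.59, β ≈ 119.92

With mean 0.095 fixed, write α = 0.095s, β = 0.905s where s = α+β.
Need P(θ < 0.057) = 0.05 under Beta(0.095s, 0.905s). Normal approximation: (q−m)/√(m(1−m)/s) ≈ z_{0.05} = -1.64, so s ≈ 0.095·0.905·(-1.64)²/(0.057−0.095)² = 161.1.
At s = 161.1: P(θ<0.057) ≈ 0.034. Adjusting to match 0.05 gives s ≈ 132.51.
So α = 0.095·132.51 ≈ 12.59, β = 0.905·132.51 ≈ 119.92.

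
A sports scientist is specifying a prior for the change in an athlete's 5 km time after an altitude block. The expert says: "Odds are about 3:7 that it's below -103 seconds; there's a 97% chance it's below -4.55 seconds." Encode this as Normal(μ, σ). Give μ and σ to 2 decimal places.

μ = -81.54, σ = 40.93

The p-quantile of Normal(μ,σ) is μ + z_p·σ, with z_{0.3} = -0.5244 and z_{0.97} = 1.881.
Eliminate σ: μ = (z₂·x₁ − z₁·x₂)/(z₂ − z₁) = (1.881·-103 − (-0.5244)·-4.55)/2.405 = -81.54.
Then σ = (x₂ − x₁)/(z₂ − z₁) = (-4.55 − -103)/2.405 = 40.93.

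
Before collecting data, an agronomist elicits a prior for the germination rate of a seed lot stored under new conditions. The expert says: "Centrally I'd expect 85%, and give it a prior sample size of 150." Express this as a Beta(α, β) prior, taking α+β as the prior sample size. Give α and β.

α = 127.5, β = 22.5

Under the effective-sample-size interpretation, Beta(α, β) has prior mean α/(α+β) and prior sample size α+β.
So α+β = 150 and α/(α+β) = 0.85, giving α = 0.85·150 = 127.5 and β = 150 − 127.5 = 22.5.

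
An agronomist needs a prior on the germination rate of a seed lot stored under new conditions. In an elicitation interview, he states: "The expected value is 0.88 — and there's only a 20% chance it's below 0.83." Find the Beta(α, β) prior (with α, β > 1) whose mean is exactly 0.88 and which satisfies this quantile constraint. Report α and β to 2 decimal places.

α ≈ 21.97, β ≈ 3.00

With mean 0.88 fixed, write α = 0.88s, β = 0.12s where s = α+β.
Need P(θ < 0.83) = 0.2 under Beta(0.88s, 0.12s). Normal approximation: (q−m)/√(m(1−m)/s) ≈ z_{0.2} = -0.842, so s ≈ 0.88·0.12·(-0.842)²/(0.83−0.88)² = 29.9.
At s = 29.9: P(θ<0.83) ≈ 0.185. Adjusting to match 0.2 gives s ≈ 24.96.
So α = 0.88·24.96 ≈ 21.97, β = 0.12·24.96 ≈ 3.00.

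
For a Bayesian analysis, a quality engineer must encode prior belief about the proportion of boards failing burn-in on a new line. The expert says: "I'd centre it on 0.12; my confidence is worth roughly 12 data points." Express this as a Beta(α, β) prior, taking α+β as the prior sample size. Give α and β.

Under the effective-sample-size interpretation, Beta(α, β) has prior mean α/(α+β) and prior sample size α+β.
So α+β = 12 and α/(α+β) = 0.12, giving α = 0.12·12 = 1.44 and β = 12 − 1.44 = 10.56.

α = 1.44, β = 10.56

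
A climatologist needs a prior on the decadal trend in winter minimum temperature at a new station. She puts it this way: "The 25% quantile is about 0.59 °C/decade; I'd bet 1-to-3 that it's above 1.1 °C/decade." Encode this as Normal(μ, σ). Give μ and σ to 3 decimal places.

For Normal(μ,σ), the p-quantile is μ + z_p·σ. Here z_{0.25} = -0.6745, z_{0.75} = 0.6745.
So 0.59 = μ − 0.6745σ and 1.1 = μ + 0.6745σ.
Subtracting: σ = (1.1 − 0.59)/(0.6745 − (-0.6745)) = 0.378.
Then μ = 0.59 − (-0.6745)·0.378 = 0.845.

μ = 0.845, σ = 0.378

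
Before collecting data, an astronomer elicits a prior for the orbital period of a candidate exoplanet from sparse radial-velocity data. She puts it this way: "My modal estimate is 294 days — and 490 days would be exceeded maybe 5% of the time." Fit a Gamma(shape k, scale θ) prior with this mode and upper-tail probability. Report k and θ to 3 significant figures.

Gamma(k,θ) with k>1 has mode (k−1)θ, so θ = 294/(k−1).
Need P(X < 490) = 0.95 with θ tied to k this way. Start at k = 2, θ = 294: P(X<490) ≈ 0.496.
Too low — raise k to concentrate. Iterating converges to k ≈ 11.7.
Then θ = 294/(11.7−1) ≈ 27.5.

k ≈ 11.7, θ ≈ 27.5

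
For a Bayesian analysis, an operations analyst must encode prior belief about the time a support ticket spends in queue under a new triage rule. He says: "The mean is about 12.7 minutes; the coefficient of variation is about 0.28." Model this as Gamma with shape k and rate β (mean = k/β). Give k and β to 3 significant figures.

k ≈ 12.8, β ≈ 1

For Gamma(k, rate β): mean = k/β, variance = k/β², so CV = 1/√k.
CV = 0.28, hence k = 1/CV² = 12.8.
Then β = k/mean = 12.8/12.7 = 1.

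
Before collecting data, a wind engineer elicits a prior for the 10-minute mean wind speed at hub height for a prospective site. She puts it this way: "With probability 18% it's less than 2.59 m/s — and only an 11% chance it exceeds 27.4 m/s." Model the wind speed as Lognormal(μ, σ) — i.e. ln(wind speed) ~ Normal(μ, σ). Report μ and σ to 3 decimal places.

μ ≈ 1.960, σ ≈ 1.101

If T ~ Lognormal(μ,σ) then ln T ~ Normal(μ,σ), so the p-quantile of ln T is μ + z_p·σ.
ln(2.59) = 0.9517 and ln(27.4) = 3.311; z_{0.18} = -0.9154, z_{0.89} = 1.227.
σ = (3.311 − 0.9517)/(1.227 − (-0.9154)) = 1.101.
μ = 0.9517 − (-0.9154)·1.101 = 1.960.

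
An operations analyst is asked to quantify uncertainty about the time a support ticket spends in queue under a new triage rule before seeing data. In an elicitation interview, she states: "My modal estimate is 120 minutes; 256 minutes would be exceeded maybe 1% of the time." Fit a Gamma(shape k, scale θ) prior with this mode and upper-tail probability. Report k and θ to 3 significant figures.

Gamma(k,θ) with k>1 has mode (k−1)θ, so θ = 120/(k−1).
Need P(X < 256) = 0.99 with θ tied to k this way. Start at k = 2, θ = 120: P(X<256) ≈ 0.629.
Too low — raise k to concentrate. Iterating converges to k ≈ 9.45.
Then θ = 120/(9.45−1) ≈ 14.2.

k ≈ 9.45, θ ≈ 14.2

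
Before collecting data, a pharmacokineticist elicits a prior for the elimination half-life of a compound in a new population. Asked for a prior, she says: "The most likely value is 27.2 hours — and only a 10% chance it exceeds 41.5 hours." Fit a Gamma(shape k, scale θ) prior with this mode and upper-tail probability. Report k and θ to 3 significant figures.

Gamma(k,θ) with k>1 has mode (k−1)θ, so θ = 27.2/(k−1).
Need P(X < 41.5) = 0.9 with θ tied to k this way. Start at k = 2, θ = 27.2: P(X<41.5) ≈ 0.451.
Too low — raise k to concentrate. Iterating converges to k ≈ 11.4.
Then θ = 27.2/(11.4−1) ≈ 2.6.

k ≈ 11.4, θ ≈ 2.6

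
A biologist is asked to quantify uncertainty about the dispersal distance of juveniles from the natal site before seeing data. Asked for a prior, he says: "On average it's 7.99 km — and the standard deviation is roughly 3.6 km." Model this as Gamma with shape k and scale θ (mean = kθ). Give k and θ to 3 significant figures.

For Gamma(k, scale θ): mean = kθ, variance = kθ², so CV = 1/√k.
CV = SD/mean = 3.6/7.99 = 0.4506, hence k = 1/CV² = 4.93.
Then θ = mean/k = 7.99/4.93 = 1.62.

k ≈ 4.93, θ ≈ 1.62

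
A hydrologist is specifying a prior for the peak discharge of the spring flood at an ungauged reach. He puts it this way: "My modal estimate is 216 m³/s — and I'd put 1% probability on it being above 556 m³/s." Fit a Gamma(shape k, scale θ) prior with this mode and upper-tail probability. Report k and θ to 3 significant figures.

k ≈ 6.22, θ ≈ 41.4

Gamma(k,θ) with k>1 has mode (k−1)θ, so θ = 216/(k−1).
Need P(X < 556) = 0.99 with θ tied to k this way. Start at k = 2, θ = 216: P(X<556) ≈ 0.728.
Too low — raise k to concentrate. Iterating converges to k ≈ 6.22.
Then θ = 216/(6.22−1) ≈ 41.4.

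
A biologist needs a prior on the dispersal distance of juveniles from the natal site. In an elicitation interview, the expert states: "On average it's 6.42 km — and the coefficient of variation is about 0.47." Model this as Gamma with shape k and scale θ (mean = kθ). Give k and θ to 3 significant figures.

k ≈ 4.53, θ ≈ 1.42

For Gamma(k, scale θ): mean = kθ, variance = kθ², so CV = 1/√k.
CV = 0.47, hence k = 1/CV² = 4.53.
Then θ = mean/k = 6.42/4.53 = 1.42.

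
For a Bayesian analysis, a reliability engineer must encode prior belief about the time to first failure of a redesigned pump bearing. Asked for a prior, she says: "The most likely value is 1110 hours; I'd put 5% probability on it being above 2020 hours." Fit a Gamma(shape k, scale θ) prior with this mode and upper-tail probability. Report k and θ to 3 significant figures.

k ≈ 8.77, θ ≈ 143

Gamma(k,θ) with k>1 has mode (k−1)θ, so θ = 1110/(k−1).
Need P(X < 2020) = 0.95 with θ tied to k this way. Start at k = 2, θ = 1110: P(X<2020) ≈ 0.543.
Too low — raise k to concentrate. Iterating converges to k ≈ 8.77.
Then θ = 1110/(8.77−1) ≈ 143.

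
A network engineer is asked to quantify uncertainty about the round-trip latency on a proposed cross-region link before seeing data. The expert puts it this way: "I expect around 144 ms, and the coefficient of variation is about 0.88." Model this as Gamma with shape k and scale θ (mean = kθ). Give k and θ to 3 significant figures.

For Gamma(k, scale θ): mean = kθ, variance = kθ², so CV = 1/√k.
CV = 0.88, hence k = 1/CV² = 1.29.
Then θ = mean/k = 144/1.29 = 112.

k ≈ 1.29, θ ≈ 112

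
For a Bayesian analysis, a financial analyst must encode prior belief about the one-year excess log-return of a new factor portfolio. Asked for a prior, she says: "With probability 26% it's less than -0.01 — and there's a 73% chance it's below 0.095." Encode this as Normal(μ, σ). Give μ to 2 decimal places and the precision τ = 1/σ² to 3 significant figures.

μ = 0.04, τ = 143

For Normal(μ,σ), the p-quantile is μ + z_p·σ. Here z_{0.26} = -0.6433, z_{0.73} = 0.6128.
So -0.01 = μ − 0.6433σ and 0.095 = μ + 0.6128σ.
Subtracting: σ = (0.095 − -0.01)/(0.6128 − (-0.6433)) = 0.08.
Then μ = -0.01 − (-0.6433)·0.08 = 0.04.
Precision τ = 1/σ² = 1/0.08359² = 143.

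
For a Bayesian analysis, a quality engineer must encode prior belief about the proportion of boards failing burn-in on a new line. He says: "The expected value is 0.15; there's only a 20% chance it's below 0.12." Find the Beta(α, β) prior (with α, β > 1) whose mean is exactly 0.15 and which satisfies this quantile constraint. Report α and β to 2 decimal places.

With mean 0.15 fixed, write α = 0.15s, β = 0.85s where s = α+β.
Need P(θ < 0.12) = 0.2 under Beta(0.15s, 0.85s). Normal approximation: (q−m)/√(m(1−m)/s) ≈ z_{0.2} = -0.842, so s ≈ 0.15·0.85·(-0.842)²/(0.12−0.15)² = 100.3.
At s = 100.3: P(θ<0.12) ≈ 0.204. Adjusting to match 0.2 gives s ≈ 103.59.
So α = 0.15·103.59 ≈ 15.54, β = 0.85·103.59 ≈ 88.05.

α ≈ 15.54, β ≈ 88.05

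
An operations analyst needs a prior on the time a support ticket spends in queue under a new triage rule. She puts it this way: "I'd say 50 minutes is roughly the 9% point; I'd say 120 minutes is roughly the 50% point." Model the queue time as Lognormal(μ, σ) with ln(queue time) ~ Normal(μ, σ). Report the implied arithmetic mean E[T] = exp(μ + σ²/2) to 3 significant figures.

E[T] ≈ 149 minutes

If T ~ Lognormal(μ,σ) then ln T ~ Normal(μ,σ), so the p-quantile of ln T is μ + z_p·σ.
ln(50) = 3.912 and ln(120) = 4.787; z_{0.09} = -1.341, z_{0.5} = 0.
σ = (4.787 − 3.912)/(0 − (-1.341)) = 0.653.
μ = 3.912 − (-1.341)·0.653 = 4.787.
E[T] = exp(μ + σ²/2) = exp(4.787 + 0.2132) = 149 minutes.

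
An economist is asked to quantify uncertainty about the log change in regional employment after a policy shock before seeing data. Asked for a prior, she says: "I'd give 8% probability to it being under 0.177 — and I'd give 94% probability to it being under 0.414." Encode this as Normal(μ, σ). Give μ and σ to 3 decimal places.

For Normal(μ,σ), the p-quantile is μ + z_p·σ. Here z_{0.08} = -1.405, z_{0.94} = 1.555.
So 0.177 = μ − 1.405σ and 0.414 = μ + 1.555σ.
Subtracting: σ = (0.414 − 0.177)/(1.555 − (-1.405)) = 0.080.
Then μ = 0.177 − (-1.405)·0.080 = 0.290.

μ = 0.290, σ = 0.080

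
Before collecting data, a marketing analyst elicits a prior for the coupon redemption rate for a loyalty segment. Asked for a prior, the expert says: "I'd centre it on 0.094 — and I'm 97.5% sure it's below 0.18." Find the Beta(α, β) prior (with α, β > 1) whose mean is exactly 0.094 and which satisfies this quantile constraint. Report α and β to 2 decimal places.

With mean 0.094 fixed, write α = 0.094s, β = 0.906s where s = α+β.
Need P(θ < 0.18) = 0.975 under Beta(0.094s, 0.906s). Normal approximation: (q−m)/√(m(1−m)/s) ≈ z_{0.975} = 1.96, so s ≈ 0.094·0.906·(1.96)²/(0.18−0.094)² = 44.2.
At s = 44.2: P(θ<0.18) ≈ 0.958. Adjusting to match 0.975 gives s ≈ 58.61.
So α = 0.094·58.61 ≈ 5.51, β = 0.906·58.61 ≈ 53.10.

α ≈ 5.51, β ≈ 53.10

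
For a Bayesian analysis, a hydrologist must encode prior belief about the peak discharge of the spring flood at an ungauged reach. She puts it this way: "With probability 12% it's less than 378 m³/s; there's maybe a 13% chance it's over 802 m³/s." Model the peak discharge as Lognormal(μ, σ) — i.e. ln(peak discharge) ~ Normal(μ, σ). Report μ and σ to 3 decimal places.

If T ~ Lognormal(μ,σ) then ln T ~ Normal(μ,σ), so the p-quantile of ln T is μ + z_p·σ.
ln(378) = 5.935 and ln(802) = 6.687; z_{0.12} = -1.175, z_{0.87} = 1.126.
σ = (6.687 − 5.935)/(1.126 − (-1.175)) = 0.327.
μ = 5.935 − (-1.175)·0.327 = 6.319.

μ ≈ 6.319, σ ≈ 0.327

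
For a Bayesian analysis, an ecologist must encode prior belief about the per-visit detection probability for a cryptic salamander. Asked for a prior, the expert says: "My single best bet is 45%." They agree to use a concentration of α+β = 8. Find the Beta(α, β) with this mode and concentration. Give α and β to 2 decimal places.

α = 3.70, β = 4.30

For α,β > 1 the Beta mode is (α−1)/(α+β−2). With α+β = 8, the mode is (α−1)/6.
Set (α−1)/6 = 0.45 → α = 1 + 0.45·6 = 3.70.
β = 8 − α = 4.30.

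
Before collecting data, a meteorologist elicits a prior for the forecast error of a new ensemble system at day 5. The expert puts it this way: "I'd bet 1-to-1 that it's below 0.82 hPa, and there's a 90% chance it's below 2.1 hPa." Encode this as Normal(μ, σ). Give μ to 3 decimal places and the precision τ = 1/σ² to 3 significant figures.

μ = 0.820, τ = 1

For Normal(μ,σ), the p-quantile is μ + z_p·σ. Here z_{0.5} = 0, z_{0.9} = 1.282.
So 0.82 = μ + 0σ and 2.1 = μ + 1.282σ.
Subtracting: σ = (2.1 − 0.82)/(1.282 − (0)) = 0.999.
Then μ = 0.82 − (0)·0.999 = 0.820.
Precision τ = 1/σ² = 1/0.9988² = 1.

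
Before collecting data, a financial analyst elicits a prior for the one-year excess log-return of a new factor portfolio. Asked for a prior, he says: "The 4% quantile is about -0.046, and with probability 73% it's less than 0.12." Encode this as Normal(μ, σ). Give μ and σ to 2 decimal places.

μ = 0.08, σ = 0.07

For Normal(μ,σ), the p-quantile is μ + z_p·σ. Here z_{0.04} = -1.751, z_{0.73} = 0.6128.
So -0.046 = μ − 1.751σ and 0.12 = μ + 0.6128σ.
Subtracting: σ = (0.12 − -0.046)/(0.6128 − (-1.751)) = 0.07.
Then μ = -0.046 − (-1.751)·0.07 = 0.08.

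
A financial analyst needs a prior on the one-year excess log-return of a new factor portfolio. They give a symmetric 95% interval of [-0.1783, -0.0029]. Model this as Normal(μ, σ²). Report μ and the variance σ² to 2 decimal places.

A symmetric 95% interval runs μ ± z·σ with z = 1.96.
Half-width = 0.0877, so σ = 0.0877/1.96 = 0.045 and σ² = 0.00.
μ is the interval midpoint, -0.09.

μ = -0.09, σ² = 0.00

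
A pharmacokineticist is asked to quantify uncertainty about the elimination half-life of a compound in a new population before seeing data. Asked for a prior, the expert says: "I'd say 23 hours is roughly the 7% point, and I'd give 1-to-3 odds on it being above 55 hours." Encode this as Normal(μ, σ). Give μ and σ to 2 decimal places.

μ = 44.96, σ = 14.88

The p-quantile of Normal(μ,σ) is μ + z_p·σ, with z_{0.07} = -1.476 and z_{0.75} = 0.6745.
Eliminate σ: μ = (z₂·x₁ − z₁·x₂)/(z₂ − z₁) = (0.6745·23 − (-1.476)·55)/2.15 = 44.96.
Then σ = (x₂ − x₁)/(z₂ − z₁) = (55 − 23)/2.15 = 14.88.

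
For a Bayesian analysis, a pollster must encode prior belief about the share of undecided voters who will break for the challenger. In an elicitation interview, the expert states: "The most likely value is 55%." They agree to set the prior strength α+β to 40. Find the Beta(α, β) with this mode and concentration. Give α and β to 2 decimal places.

α = 21.90, β = 18.10

For α,β > 1 the Beta mode is (α−1)/(α+β−2). With α+β = 40, the mode is (α−1)/38.
Set (α−1)/38 = 0.55 → α = 1 + 0.55·38 = 21.90.
β = 40 − α = 18.10.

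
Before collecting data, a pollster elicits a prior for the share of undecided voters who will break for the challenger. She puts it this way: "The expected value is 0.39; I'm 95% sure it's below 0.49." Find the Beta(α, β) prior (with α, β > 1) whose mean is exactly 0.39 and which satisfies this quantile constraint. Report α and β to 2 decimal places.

α ≈ 25.73, β ≈ 40.25

With mean 0.39 fixed, write α = 0.39s, β = 0.61s where s = α+β.
Need P(θ < 0.49) = 0.95 under Beta(0.39s, 0.61s). Normal approximation: (q−m)/√(m(1−m)/s) ≈ z_{0.95} = 1.64, so s ≈ 0.39·0.61·(1.64)²/(0.49−0.39)² = 64.4.
At s = 64.4: P(θ<0.49) ≈ 0.948. Adjusting to match 0.95 gives s ≈ 65.98.
So α = 0.39·65.98 ≈ 25.73, β = 0.61·65.98 ≈ 40.25.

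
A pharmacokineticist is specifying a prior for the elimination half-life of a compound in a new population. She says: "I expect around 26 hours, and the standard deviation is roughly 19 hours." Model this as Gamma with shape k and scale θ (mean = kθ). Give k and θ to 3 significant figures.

For Gamma(k, scale θ): mean = kθ, variance = kθ², so CV = 1/√k.
CV = SD/mean = 19/26 = 0.7308, hence k = 1/CV² = 1.87.
Then θ = mean/k = 26/1.87 = 13.9.

k ≈ 1.87, θ ≈ 13.9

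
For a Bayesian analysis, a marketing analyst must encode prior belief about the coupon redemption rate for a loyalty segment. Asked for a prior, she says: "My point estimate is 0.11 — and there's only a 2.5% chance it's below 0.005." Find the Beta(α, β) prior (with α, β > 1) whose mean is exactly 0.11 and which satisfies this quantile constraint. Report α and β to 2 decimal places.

With mean 0.11 fixed, write α = 0.11s, β = 0.89s where s = α+β.
Need P(θ < 0.005) = 0.025 under Beta(0.11s, 0.89s). Normal approximation: (q−m)/√(m(1−m)/s) ≈ z_{0.025} = -1.96, so s ≈ 0.11·0.89·(-1.96)²/(0.005−0.11)² = 34.1.
At s = 34.1: P(θ<0.005) ≈ 0.000. Adjusting to match 0.025 gives s ≈ 10.73.
So α = 0.11·10.73 ≈ 1.18, β = 0.89·10.73 ≈ 9.55.

α ≈ 1.18, β ≈ 9.55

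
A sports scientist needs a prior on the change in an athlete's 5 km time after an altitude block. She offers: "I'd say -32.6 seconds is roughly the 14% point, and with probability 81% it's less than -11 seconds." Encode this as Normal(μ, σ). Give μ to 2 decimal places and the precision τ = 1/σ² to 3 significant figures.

For Normal(μ,σ), the p-quantile is μ + z_p·σ. Here z_{0.14} = -1.08, z_{0.81} = 0.8779.
So -32.6 = μ − 1.08σ and -11 = μ + 0.8779σ.
Subtracting: σ = (-11 − -32.6)/(0.8779 − (-1.08)) = 11.03.
Then μ = -32.6 − (-1.08)·11.03 = -20.68.
Precision τ = 1/σ² = 1/11.03² = 0.00822.

μ = -20.68, τ = 0.00822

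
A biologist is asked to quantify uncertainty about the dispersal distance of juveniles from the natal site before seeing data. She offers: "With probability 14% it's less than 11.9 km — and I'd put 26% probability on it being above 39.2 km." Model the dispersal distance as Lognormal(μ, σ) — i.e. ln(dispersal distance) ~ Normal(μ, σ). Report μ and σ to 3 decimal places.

μ ≈ 3.224, σ ≈ 0.692

If T ~ Lognormal(μ,σ) then ln T ~ Normal(μ,σ), so the p-quantile of ln T is μ + z_p·σ.
ln(11.9) = 2.477 and ln(39.2) = 3.669; z_{0.14} = -1.08, z_{0.74} = 0.6433.
σ = (3.669 − 2.477)/(0.6433 − (-1.08)) = 0.692.
μ = 2.477 − (-1.08)·0.692 = 3.224.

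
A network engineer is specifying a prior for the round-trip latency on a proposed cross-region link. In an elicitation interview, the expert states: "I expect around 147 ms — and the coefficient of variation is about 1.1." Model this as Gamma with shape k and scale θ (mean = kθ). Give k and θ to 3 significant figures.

For Gamma(k, scale θ): mean = kθ, variance = kθ², so CV = 1/√k.
CV = 1.1, hence k = 1/CV² = 0.826.
Then θ = mean/k = 147/0.826 = 178.

k ≈ 0.826, θ ≈ 178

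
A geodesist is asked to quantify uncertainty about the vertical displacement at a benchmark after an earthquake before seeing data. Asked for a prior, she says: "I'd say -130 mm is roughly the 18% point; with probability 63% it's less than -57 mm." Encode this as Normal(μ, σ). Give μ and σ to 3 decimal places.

The p-quantile of Normal(μ,σ) is μ + z_p·σ, with z_{0.18} = -0.9154 and z_{0.63} = 0.3319.
Eliminate σ: μ = (z₂·x₁ − z₁·x₂)/(z₂ − z₁) = (0.3319·-130 − (-0.9154)·-57)/1.247 = -76.423.
Then σ = (x₂ − x₁)/(z₂ − z₁) = (-57 − -130)/1.247 = 58.530.

μ = -76.423, σ = 58.530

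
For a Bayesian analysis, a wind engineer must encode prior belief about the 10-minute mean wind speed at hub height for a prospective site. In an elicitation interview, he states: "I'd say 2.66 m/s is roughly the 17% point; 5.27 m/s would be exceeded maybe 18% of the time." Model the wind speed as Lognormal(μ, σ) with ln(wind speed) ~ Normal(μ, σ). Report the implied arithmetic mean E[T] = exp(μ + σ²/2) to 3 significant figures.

E[T] ≈ 4.03 m/s

If T ~ Lognormal(μ,σ) then ln T ~ Normal(μ,σ), so the p-quantile of ln T is μ + z_p·σ.
ln(2.66) = 0.9783 and ln(5.27) = 1.662; z_{0.17} = -0.9542, z_{0.82} = 0.9154.
σ = (1.662 − 0.9783)/(0.9154 − (-0.9542)) = 0.366.
μ = 0.9783 − (-0.9542)·0.366 = 1.327.
E[T] = exp(μ + σ²/2) = exp(1.327 + 0.0669) = 4.03 m/s.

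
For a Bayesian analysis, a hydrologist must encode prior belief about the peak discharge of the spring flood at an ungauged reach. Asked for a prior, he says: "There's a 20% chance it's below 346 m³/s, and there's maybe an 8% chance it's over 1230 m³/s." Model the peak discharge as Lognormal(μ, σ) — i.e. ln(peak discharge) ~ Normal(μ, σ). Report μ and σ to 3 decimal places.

μ ≈ 6.322, σ ≈ 0.565

If T ~ Lognormal(μ,σ) then ln T ~ Normal(μ,σ), so the p-quantile of ln T is μ + z_p·σ.
ln(346) = 5.846 and ln(1230) = 7.115; z_{0.2} = -0.8416, z_{0.92} = 1.405.
σ = (7.115 − 5.846)/(1.405 − (-0.8416)) = 0.565.
μ = 5.846 − (-0.8416)·0.565 = 6.322.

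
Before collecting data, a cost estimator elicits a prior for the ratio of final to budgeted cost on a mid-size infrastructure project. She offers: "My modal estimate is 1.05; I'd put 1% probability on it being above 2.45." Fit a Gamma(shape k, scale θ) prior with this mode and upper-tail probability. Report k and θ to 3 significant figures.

k ≈ 7.63, θ ≈ 0.158

Gamma(k,θ) with k>1 has mode (k−1)θ, so θ = 1.05/(k−1).
Need P(X < 2.45) = 0.99 with θ tied to k this way. Start at k = 2, θ = 1.05: P(X<2.45) ≈ 0.677.
Too low — raise k to concentrate. Iterating converges to k ≈ 7.63.
Then θ = 1.05/(7.63−1) ≈ 0.158.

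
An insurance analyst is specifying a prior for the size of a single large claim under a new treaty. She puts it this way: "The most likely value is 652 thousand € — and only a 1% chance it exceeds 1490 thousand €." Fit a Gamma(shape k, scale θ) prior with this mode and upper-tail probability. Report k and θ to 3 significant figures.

k ≈ 8, θ ≈ 93.1

Gamma(k,θ) with k>1 has mode (k−1)θ, so θ = 652/(k−1).
Need P(X < 1490) = 0.99 with θ tied to k this way. Start at k = 2, θ = 652: P(X<1490) ≈ 0.666.
Too low — raise k to concentrate. Iterating converges to k ≈ 8.
Then θ = 652/(8−1) ≈ 93.1.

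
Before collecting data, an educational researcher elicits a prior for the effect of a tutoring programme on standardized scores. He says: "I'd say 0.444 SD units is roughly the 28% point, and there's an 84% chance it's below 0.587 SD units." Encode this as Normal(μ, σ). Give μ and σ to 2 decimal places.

μ = 0.50, σ = 0.09

For Normal(μ,σ), the p-quantile is μ + z_p·σ. Here z_{0.28} = -0.5828, z_{0.84} = 0.9945.
So 0.444 = μ − 0.5828σ and 0.587 = μ + 0.9945σ.
Subtracting: σ = (0.587 − 0.444)/(0.9945 − (-0.5828)) = 0.09.
Then μ = 0.444 − (-0.5828)·0.09 = 0.50.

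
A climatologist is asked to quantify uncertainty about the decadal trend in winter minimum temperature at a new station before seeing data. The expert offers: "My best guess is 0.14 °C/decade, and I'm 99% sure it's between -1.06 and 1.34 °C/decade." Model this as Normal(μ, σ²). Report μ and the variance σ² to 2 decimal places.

A symmetric 99% interval runs μ ± z·σ with z = 2.576.
Half-width = 1.2, so σ = 1.2/2.576 = 0.466 and σ² = 0.22.
μ is the stated best guess, 0.14.

μ = 0.14, σ² = 0.22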